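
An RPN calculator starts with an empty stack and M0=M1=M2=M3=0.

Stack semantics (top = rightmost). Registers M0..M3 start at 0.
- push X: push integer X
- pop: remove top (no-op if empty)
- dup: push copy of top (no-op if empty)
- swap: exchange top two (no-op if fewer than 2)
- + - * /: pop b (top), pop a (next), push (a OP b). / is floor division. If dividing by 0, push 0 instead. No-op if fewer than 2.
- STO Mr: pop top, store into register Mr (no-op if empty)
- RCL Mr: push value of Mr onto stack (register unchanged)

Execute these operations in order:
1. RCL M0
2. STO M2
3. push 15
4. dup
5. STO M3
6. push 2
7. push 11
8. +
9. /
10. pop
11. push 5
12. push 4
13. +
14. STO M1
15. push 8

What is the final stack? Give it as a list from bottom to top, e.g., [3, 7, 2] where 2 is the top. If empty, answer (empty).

After op 1 (RCL M0): stack=[0] mem=[0,0,0,0]
After op 2 (STO M2): stack=[empty] mem=[0,0,0,0]
After op 3 (push 15): stack=[15] mem=[0,0,0,0]
After op 4 (dup): stack=[15,15] mem=[0,0,0,0]
After op 5 (STO M3): stack=[15] mem=[0,0,0,15]
After op 6 (push 2): stack=[15,2] mem=[0,0,0,15]
After op 7 (push 11): stack=[15,2,11] mem=[0,0,0,15]
After op 8 (+): stack=[15,13] mem=[0,0,0,15]
After op 9 (/): stack=[1] mem=[0,0,0,15]
After op 10 (pop): stack=[empty] mem=[0,0,0,15]
After op 11 (push 5): stack=[5] mem=[0,0,0,15]
After op 12 (push 4): stack=[5,4] mem=[0,0,0,15]
After op 13 (+): stack=[9] mem=[0,0,0,15]
After op 14 (STO M1): stack=[empty] mem=[0,9,0,15]
After op 15 (push 8): stack=[8] mem=[0,9,0,15]

Answer: [8]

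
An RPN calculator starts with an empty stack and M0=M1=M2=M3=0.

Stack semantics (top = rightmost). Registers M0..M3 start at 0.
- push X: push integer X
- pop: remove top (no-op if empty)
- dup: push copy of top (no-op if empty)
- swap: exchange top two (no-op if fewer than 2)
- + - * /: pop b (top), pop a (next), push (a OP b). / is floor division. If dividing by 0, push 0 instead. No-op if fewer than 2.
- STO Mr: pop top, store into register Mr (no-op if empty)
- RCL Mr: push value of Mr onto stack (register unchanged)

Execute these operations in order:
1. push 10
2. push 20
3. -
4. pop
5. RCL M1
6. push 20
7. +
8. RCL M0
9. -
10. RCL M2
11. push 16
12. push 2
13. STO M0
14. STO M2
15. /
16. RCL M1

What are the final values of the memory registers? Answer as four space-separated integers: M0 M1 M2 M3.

Answer: 2 0 16 0

Derivation:
After op 1 (push 10): stack=[10] mem=[0,0,0,0]
After op 2 (push 20): stack=[10,20] mem=[0,0,0,0]
After op 3 (-): stack=[-10] mem=[0,0,0,0]
After op 4 (pop): stack=[empty] mem=[0,0,0,0]
After op 5 (RCL M1): stack=[0] mem=[0,0,0,0]
After op 6 (push 20): stack=[0,20] mem=[0,0,0,0]
After op 7 (+): stack=[20] mem=[0,0,0,0]
After op 8 (RCL M0): stack=[20,0] mem=[0,0,0,0]
After op 9 (-): stack=[20] mem=[0,0,0,0]
After op 10 (RCL M2): stack=[20,0] mem=[0,0,0,0]
After op 11 (push 16): stack=[20,0,16] mem=[0,0,0,0]
After op 12 (push 2): stack=[20,0,16,2] mem=[0,0,0,0]
After op 13 (STO M0): stack=[20,0,16] mem=[2,0,0,0]
After op 14 (STO M2): stack=[20,0] mem=[2,0,16,0]
After op 15 (/): stack=[0] mem=[2,0,16,0]
After op 16 (RCL M1): stack=[0,0] mem=[2,0,16,0]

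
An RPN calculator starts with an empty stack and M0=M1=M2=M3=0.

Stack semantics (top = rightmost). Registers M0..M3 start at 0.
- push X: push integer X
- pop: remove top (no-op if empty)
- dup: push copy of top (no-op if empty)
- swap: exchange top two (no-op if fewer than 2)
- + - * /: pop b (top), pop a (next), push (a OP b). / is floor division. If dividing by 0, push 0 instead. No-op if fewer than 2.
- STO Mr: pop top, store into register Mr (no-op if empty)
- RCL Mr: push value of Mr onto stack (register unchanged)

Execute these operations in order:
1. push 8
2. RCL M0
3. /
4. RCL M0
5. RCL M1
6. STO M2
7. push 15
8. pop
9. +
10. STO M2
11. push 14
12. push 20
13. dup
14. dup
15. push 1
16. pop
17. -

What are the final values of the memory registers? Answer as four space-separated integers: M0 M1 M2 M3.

Answer: 0 0 0 0

Derivation:
After op 1 (push 8): stack=[8] mem=[0,0,0,0]
After op 2 (RCL M0): stack=[8,0] mem=[0,0,0,0]
After op 3 (/): stack=[0] mem=[0,0,0,0]
After op 4 (RCL M0): stack=[0,0] mem=[0,0,0,0]
After op 5 (RCL M1): stack=[0,0,0] mem=[0,0,0,0]
After op 6 (STO M2): stack=[0,0] mem=[0,0,0,0]
After op 7 (push 15): stack=[0,0,15] mem=[0,0,0,0]
After op 8 (pop): stack=[0,0] mem=[0,0,0,0]
After op 9 (+): stack=[0] mem=[0,0,0,0]
After op 10 (STO M2): stack=[empty] mem=[0,0,0,0]
After op 11 (push 14): stack=[14] mem=[0,0,0,0]
After op 12 (push 20): stack=[14,20] mem=[0,0,0,0]
After op 13 (dup): stack=[14,20,20] mem=[0,0,0,0]
After op 14 (dup): stack=[14,20,20,20] mem=[0,0,0,0]
After op 15 (push 1): stack=[14,20,20,20,1] mem=[0,0,0,0]
After op 16 (pop): stack=[14,20,20,20] mem=[0,0,0,0]
After op 17 (-): stack=[14,20,0] mem=[0,0,0,0]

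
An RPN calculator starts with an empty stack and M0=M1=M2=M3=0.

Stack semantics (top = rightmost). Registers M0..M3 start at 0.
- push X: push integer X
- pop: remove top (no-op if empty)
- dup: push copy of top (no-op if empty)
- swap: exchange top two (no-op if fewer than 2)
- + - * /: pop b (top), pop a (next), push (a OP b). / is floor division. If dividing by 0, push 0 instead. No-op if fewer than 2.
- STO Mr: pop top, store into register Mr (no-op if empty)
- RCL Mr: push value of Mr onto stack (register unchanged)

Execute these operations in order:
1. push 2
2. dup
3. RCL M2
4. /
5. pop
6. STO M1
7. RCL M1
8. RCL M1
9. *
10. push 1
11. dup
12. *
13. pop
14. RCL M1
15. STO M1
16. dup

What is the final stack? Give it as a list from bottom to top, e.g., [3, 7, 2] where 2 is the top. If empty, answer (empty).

Answer: [4, 4]

Derivation:
After op 1 (push 2): stack=[2] mem=[0,0,0,0]
After op 2 (dup): stack=[2,2] mem=[0,0,0,0]
After op 3 (RCL M2): stack=[2,2,0] mem=[0,0,0,0]
After op 4 (/): stack=[2,0] mem=[0,0,0,0]
After op 5 (pop): stack=[2] mem=[0,0,0,0]
After op 6 (STO M1): stack=[empty] mem=[0,2,0,0]
After op 7 (RCL M1): stack=[2] mem=[0,2,0,0]
After op 8 (RCL M1): stack=[2,2] mem=[0,2,0,0]
After op 9 (*): stack=[4] mem=[0,2,0,0]
After op 10 (push 1): stack=[4,1] mem=[0,2,0,0]
After op 11 (dup): stack=[4,1,1] mem=[0,2,0,0]
After op 12 (*): stack=[4,1] mem=[0,2,0,0]
After op 13 (pop): stack=[4] mem=[0,2,0,0]
After op 14 (RCL M1): stack=[4,2] mem=[0,2,0,0]
After op 15 (STO M1): stack=[4] mem=[0,2,0,0]
After op 16 (dup): stack=[4,4] mem=[0,2,0,0]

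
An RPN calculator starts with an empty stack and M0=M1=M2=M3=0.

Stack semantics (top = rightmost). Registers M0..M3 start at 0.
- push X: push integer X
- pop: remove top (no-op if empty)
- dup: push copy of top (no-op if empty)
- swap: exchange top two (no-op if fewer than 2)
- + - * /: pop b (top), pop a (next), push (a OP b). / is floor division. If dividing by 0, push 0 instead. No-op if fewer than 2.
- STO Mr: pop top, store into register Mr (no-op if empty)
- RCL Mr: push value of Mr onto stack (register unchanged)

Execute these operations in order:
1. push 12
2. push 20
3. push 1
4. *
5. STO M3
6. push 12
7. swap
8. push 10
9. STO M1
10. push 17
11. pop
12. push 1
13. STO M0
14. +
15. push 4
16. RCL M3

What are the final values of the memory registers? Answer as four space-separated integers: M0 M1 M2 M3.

Answer: 1 10 0 20

Derivation:
After op 1 (push 12): stack=[12] mem=[0,0,0,0]
After op 2 (push 20): stack=[12,20] mem=[0,0,0,0]
After op 3 (push 1): stack=[12,20,1] mem=[0,0,0,0]
After op 4 (*): stack=[12,20] mem=[0,0,0,0]
After op 5 (STO M3): stack=[12] mem=[0,0,0,20]
After op 6 (push 12): stack=[12,12] mem=[0,0,0,20]
After op 7 (swap): stack=[12,12] mem=[0,0,0,20]
After op 8 (push 10): stack=[12,12,10] mem=[0,0,0,20]
After op 9 (STO M1): stack=[12,12] mem=[0,10,0,20]
After op 10 (push 17): stack=[12,12,17] mem=[0,10,0,20]
After op 11 (pop): stack=[12,12] mem=[0,10,0,20]
After op 12 (push 1): stack=[12,12,1] mem=[0,10,0,20]
After op 13 (STO M0): stack=[12,12] mem=[1,10,0,20]
After op 14 (+): stack=[24] mem=[1,10,0,20]
After op 15 (push 4): stack=[24,4] mem=[1,10,0,20]
After op 16 (RCL M3): stack=[24,4,20] mem=[1,10,0,20]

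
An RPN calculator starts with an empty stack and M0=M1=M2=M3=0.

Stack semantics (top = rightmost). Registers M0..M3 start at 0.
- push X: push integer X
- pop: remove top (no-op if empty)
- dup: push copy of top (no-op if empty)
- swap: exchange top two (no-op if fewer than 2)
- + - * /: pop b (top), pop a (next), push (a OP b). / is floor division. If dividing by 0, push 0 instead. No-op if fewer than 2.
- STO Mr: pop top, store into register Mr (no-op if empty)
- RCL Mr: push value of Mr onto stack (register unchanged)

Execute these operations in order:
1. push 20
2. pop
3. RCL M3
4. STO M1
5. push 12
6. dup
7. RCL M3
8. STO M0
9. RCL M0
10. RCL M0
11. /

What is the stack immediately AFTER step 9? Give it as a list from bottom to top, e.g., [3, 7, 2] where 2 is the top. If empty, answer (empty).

After op 1 (push 20): stack=[20] mem=[0,0,0,0]
After op 2 (pop): stack=[empty] mem=[0,0,0,0]
After op 3 (RCL M3): stack=[0] mem=[0,0,0,0]
After op 4 (STO M1): stack=[empty] mem=[0,0,0,0]
After op 5 (push 12): stack=[12] mem=[0,0,0,0]
After op 6 (dup): stack=[12,12] mem=[0,0,0,0]
After op 7 (RCL M3): stack=[12,12,0] mem=[0,0,0,0]
After op 8 (STO M0): stack=[12,12] mem=[0,0,0,0]
After op 9 (RCL M0): stack=[12,12,0] mem=[0,0,0,0]

[12, 12, 0]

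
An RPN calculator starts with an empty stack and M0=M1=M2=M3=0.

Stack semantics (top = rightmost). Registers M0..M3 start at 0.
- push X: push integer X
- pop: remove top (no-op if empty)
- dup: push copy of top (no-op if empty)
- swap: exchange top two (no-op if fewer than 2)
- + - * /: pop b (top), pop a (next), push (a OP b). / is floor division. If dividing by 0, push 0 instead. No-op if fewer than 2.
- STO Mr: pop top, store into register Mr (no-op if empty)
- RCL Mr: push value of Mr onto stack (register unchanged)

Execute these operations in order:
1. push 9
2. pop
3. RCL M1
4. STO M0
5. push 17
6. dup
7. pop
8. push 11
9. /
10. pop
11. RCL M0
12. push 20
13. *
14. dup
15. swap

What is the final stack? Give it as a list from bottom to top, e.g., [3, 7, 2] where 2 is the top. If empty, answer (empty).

After op 1 (push 9): stack=[9] mem=[0,0,0,0]
After op 2 (pop): stack=[empty] mem=[0,0,0,0]
After op 3 (RCL M1): stack=[0] mem=[0,0,0,0]
After op 4 (STO M0): stack=[empty] mem=[0,0,0,0]
After op 5 (push 17): stack=[17] mem=[0,0,0,0]
After op 6 (dup): stack=[17,17] mem=[0,0,0,0]
After op 7 (pop): stack=[17] mem=[0,0,0,0]
After op 8 (push 11): stack=[17,11] mem=[0,0,0,0]
After op 9 (/): stack=[1] mem=[0,0,0,0]
After op 10 (pop): stack=[empty] mem=[0,0,0,0]
After op 11 (RCL M0): stack=[0] mem=[0,0,0,0]
After op 12 (push 20): stack=[0,20] mem=[0,0,0,0]
After op 13 (*): stack=[0] mem=[0,0,0,0]
After op 14 (dup): stack=[0,0] mem=[0,0,0,0]
After op 15 (swap): stack=[0,0] mem=[0,0,0,0]

Answer: [0, 0]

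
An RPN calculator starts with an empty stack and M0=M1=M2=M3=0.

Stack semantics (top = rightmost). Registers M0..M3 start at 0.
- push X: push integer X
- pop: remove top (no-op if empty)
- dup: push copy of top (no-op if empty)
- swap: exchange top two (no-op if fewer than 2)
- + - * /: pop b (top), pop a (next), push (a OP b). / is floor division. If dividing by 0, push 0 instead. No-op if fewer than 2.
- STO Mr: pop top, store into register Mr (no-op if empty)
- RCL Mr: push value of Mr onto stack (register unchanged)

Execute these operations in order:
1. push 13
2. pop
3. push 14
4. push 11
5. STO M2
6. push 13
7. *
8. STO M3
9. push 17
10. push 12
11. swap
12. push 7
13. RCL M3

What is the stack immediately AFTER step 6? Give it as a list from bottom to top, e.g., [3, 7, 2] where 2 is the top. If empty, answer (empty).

After op 1 (push 13): stack=[13] mem=[0,0,0,0]
After op 2 (pop): stack=[empty] mem=[0,0,0,0]
After op 3 (push 14): stack=[14] mem=[0,0,0,0]
After op 4 (push 11): stack=[14,11] mem=[0,0,0,0]
After op 5 (STO M2): stack=[14] mem=[0,0,11,0]
After op 6 (push 13): stack=[14,13] mem=[0,0,11,0]

[14, 13]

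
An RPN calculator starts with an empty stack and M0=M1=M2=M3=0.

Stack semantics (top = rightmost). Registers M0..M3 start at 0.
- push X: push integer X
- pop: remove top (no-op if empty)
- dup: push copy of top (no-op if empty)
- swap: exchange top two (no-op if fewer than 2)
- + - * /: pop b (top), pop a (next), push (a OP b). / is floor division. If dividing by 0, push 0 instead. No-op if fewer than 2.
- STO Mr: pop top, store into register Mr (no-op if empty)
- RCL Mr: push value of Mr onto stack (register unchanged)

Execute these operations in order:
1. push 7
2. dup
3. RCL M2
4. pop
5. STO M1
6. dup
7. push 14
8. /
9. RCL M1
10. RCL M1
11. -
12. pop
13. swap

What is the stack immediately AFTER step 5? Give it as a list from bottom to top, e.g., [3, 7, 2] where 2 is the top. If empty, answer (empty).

After op 1 (push 7): stack=[7] mem=[0,0,0,0]
After op 2 (dup): stack=[7,7] mem=[0,0,0,0]
After op 3 (RCL M2): stack=[7,7,0] mem=[0,0,0,0]
After op 4 (pop): stack=[7,7] mem=[0,0,0,0]
After op 5 (STO M1): stack=[7] mem=[0,7,0,0]

[7]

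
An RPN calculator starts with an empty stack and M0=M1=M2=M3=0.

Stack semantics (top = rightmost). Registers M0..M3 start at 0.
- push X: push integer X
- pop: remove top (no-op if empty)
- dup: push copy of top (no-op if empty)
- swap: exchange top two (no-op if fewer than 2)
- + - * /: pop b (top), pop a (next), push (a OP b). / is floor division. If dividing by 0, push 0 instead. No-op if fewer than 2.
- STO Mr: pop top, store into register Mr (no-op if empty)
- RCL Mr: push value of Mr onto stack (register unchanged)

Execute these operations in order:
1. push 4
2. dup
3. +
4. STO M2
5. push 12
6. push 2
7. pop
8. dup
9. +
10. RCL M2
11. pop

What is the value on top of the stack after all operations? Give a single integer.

Answer: 24

Derivation:
After op 1 (push 4): stack=[4] mem=[0,0,0,0]
After op 2 (dup): stack=[4,4] mem=[0,0,0,0]
After op 3 (+): stack=[8] mem=[0,0,0,0]
After op 4 (STO M2): stack=[empty] mem=[0,0,8,0]
After op 5 (push 12): stack=[12] mem=[0,0,8,0]
After op 6 (push 2): stack=[12,2] mem=[0,0,8,0]
After op 7 (pop): stack=[12] mem=[0,0,8,0]
After op 8 (dup): stack=[12,12] mem=[0,0,8,0]
After op 9 (+): stack=[24] mem=[0,0,8,0]
After op 10 (RCL M2): stack=[24,8] mem=[0,0,8,0]
After op 11 (pop): stack=[24] mem=[0,0,8,0]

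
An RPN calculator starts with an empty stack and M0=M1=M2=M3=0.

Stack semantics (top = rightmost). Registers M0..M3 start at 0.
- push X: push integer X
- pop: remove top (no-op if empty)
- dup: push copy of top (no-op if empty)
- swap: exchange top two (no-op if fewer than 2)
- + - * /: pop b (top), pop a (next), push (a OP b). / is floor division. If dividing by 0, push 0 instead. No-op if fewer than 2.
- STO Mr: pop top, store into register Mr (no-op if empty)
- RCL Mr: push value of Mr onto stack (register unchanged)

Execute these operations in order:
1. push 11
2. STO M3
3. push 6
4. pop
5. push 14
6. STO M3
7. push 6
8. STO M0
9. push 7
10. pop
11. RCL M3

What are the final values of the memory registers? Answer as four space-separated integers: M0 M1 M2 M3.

Answer: 6 0 0 14

Derivation:
After op 1 (push 11): stack=[11] mem=[0,0,0,0]
After op 2 (STO M3): stack=[empty] mem=[0,0,0,11]
After op 3 (push 6): stack=[6] mem=[0,0,0,11]
After op 4 (pop): stack=[empty] mem=[0,0,0,11]
After op 5 (push 14): stack=[14] mem=[0,0,0,11]
After op 6 (STO M3): stack=[empty] mem=[0,0,0,14]
After op 7 (push 6): stack=[6] mem=[0,0,0,14]
After op 8 (STO M0): stack=[empty] mem=[6,0,0,14]
After op 9 (push 7): stack=[7] mem=[6,0,0,14]
After op 10 (pop): stack=[empty] mem=[6,0,0,14]
After op 11 (RCL M3): stack=[14] mem=[6,0,0,14]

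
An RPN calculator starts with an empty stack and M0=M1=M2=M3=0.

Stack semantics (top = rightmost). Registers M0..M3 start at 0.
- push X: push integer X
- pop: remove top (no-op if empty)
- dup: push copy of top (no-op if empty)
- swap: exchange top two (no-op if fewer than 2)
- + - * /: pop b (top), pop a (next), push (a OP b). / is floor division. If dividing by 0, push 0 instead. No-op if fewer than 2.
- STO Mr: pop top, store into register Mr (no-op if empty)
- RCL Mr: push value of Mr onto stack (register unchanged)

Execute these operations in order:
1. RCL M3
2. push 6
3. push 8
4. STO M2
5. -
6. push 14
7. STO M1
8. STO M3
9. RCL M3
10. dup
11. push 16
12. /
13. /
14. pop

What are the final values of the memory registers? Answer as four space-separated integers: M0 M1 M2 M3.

After op 1 (RCL M3): stack=[0] mem=[0,0,0,0]
After op 2 (push 6): stack=[0,6] mem=[0,0,0,0]
After op 3 (push 8): stack=[0,6,8] mem=[0,0,0,0]
After op 4 (STO M2): stack=[0,6] mem=[0,0,8,0]
After op 5 (-): stack=[-6] mem=[0,0,8,0]
After op 6 (push 14): stack=[-6,14] mem=[0,0,8,0]
After op 7 (STO M1): stack=[-6] mem=[0,14,8,0]
After op 8 (STO M3): stack=[empty] mem=[0,14,8,-6]
After op 9 (RCL M3): stack=[-6] mem=[0,14,8,-6]
After op 10 (dup): stack=[-6,-6] mem=[0,14,8,-6]
After op 11 (push 16): stack=[-6,-6,16] mem=[0,14,8,-6]
After op 12 (/): stack=[-6,-1] mem=[0,14,8,-6]
After op 13 (/): stack=[6] mem=[0,14,8,-6]
After op 14 (pop): stack=[empty] mem=[0,14,8,-6]

Answer: 0 14 8 -6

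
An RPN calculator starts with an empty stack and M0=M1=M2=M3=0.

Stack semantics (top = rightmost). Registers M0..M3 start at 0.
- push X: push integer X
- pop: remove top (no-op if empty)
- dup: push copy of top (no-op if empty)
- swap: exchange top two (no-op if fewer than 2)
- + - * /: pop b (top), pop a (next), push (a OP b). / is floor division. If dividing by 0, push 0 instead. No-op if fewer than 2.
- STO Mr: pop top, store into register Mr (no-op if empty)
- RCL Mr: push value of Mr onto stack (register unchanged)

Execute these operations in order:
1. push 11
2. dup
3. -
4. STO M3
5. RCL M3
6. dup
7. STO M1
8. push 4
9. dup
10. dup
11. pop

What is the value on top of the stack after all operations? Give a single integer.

After op 1 (push 11): stack=[11] mem=[0,0,0,0]
After op 2 (dup): stack=[11,11] mem=[0,0,0,0]
After op 3 (-): stack=[0] mem=[0,0,0,0]
After op 4 (STO M3): stack=[empty] mem=[0,0,0,0]
After op 5 (RCL M3): stack=[0] mem=[0,0,0,0]
After op 6 (dup): stack=[0,0] mem=[0,0,0,0]
After op 7 (STO M1): stack=[0] mem=[0,0,0,0]
After op 8 (push 4): stack=[0,4] mem=[0,0,0,0]
After op 9 (dup): stack=[0,4,4] mem=[0,0,0,0]
After op 10 (dup): stack=[0,4,4,4] mem=[0,0,0,0]
After op 11 (pop): stack=[0,4,4] mem=[0,0,0,0]

Answer: 4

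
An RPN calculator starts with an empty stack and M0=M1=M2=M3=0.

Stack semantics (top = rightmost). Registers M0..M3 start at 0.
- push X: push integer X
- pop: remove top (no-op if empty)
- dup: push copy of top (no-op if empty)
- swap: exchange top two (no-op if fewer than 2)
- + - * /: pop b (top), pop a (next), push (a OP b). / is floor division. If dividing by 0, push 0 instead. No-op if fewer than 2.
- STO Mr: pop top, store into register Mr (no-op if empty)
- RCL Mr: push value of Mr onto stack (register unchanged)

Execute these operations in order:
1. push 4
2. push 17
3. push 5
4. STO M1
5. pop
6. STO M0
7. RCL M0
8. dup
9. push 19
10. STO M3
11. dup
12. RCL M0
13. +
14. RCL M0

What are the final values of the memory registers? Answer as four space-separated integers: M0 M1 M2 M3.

After op 1 (push 4): stack=[4] mem=[0,0,0,0]
After op 2 (push 17): stack=[4,17] mem=[0,0,0,0]
After op 3 (push 5): stack=[4,17,5] mem=[0,0,0,0]
After op 4 (STO M1): stack=[4,17] mem=[0,5,0,0]
After op 5 (pop): stack=[4] mem=[0,5,0,0]
After op 6 (STO M0): stack=[empty] mem=[4,5,0,0]
After op 7 (RCL M0): stack=[4] mem=[4,5,0,0]
After op 8 (dup): stack=[4,4] mem=[4,5,0,0]
After op 9 (push 19): stack=[4,4,19] mem=[4,5,0,0]
After op 10 (STO M3): stack=[4,4] mem=[4,5,0,19]
After op 11 (dup): stack=[4,4,4] mem=[4,5,0,19]
After op 12 (RCL M0): stack=[4,4,4,4] mem=[4,5,0,19]
After op 13 (+): stack=[4,4,8] mem=[4,5,0,19]
After op 14 (RCL M0): stack=[4,4,8,4] mem=[4,5,0,19]

Answer: 4 5 0 19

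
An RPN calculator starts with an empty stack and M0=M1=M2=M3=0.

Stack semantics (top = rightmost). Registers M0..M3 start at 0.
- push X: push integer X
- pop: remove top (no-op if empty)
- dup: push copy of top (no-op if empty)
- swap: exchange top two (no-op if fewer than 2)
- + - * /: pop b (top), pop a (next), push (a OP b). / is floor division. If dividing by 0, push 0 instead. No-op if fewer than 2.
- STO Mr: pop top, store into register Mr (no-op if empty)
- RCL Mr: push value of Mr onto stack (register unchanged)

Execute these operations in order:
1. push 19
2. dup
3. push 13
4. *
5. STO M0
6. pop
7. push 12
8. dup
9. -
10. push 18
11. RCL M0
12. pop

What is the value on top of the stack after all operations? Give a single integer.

Answer: 18

Derivation:
After op 1 (push 19): stack=[19] mem=[0,0,0,0]
After op 2 (dup): stack=[19,19] mem=[0,0,0,0]
After op 3 (push 13): stack=[19,19,13] mem=[0,0,0,0]
After op 4 (*): stack=[19,247] mem=[0,0,0,0]
After op 5 (STO M0): stack=[19] mem=[247,0,0,0]
After op 6 (pop): stack=[empty] mem=[247,0,0,0]
After op 7 (push 12): stack=[12] mem=[247,0,0,0]
After op 8 (dup): stack=[12,12] mem=[247,0,0,0]
After op 9 (-): stack=[0] mem=[247,0,0,0]
After op 10 (push 18): stack=[0,18] mem=[247,0,0,0]
After op 11 (RCL M0): stack=[0,18,247] mem=[247,0,0,0]
After op 12 (pop): stack=[0,18] mem=[247,0,0,0]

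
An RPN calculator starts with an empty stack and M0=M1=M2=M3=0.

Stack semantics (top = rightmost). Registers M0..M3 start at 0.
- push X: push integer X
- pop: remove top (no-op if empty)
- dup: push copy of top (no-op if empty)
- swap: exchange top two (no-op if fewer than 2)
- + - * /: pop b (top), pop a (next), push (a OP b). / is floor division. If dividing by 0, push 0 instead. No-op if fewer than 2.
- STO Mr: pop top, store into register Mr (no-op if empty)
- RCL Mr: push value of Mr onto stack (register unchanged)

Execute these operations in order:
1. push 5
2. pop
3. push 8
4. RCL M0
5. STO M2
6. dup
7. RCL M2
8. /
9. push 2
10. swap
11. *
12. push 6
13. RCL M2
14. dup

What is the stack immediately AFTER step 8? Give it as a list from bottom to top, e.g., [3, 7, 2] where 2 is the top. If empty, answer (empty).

After op 1 (push 5): stack=[5] mem=[0,0,0,0]
After op 2 (pop): stack=[empty] mem=[0,0,0,0]
After op 3 (push 8): stack=[8] mem=[0,0,0,0]
After op 4 (RCL M0): stack=[8,0] mem=[0,0,0,0]
After op 5 (STO M2): stack=[8] mem=[0,0,0,0]
After op 6 (dup): stack=[8,8] mem=[0,0,0,0]
After op 7 (RCL M2): stack=[8,8,0] mem=[0,0,0,0]
After op 8 (/): stack=[8,0] mem=[0,0,0,0]

[8, 0]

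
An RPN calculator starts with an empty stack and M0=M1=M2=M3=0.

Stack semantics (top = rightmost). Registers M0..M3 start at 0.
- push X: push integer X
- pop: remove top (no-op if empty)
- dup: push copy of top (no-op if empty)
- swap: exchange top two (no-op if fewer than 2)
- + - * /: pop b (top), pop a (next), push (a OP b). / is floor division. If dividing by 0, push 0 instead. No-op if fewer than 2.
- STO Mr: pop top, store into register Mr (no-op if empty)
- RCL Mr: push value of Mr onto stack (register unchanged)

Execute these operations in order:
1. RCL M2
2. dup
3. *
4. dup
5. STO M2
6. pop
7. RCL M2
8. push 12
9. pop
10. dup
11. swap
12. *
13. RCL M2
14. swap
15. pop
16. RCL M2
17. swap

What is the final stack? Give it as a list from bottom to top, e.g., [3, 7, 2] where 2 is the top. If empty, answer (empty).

Answer: [0, 0]

Derivation:
After op 1 (RCL M2): stack=[0] mem=[0,0,0,0]
After op 2 (dup): stack=[0,0] mem=[0,0,0,0]
After op 3 (*): stack=[0] mem=[0,0,0,0]
After op 4 (dup): stack=[0,0] mem=[0,0,0,0]
After op 5 (STO M2): stack=[0] mem=[0,0,0,0]
After op 6 (pop): stack=[empty] mem=[0,0,0,0]
After op 7 (RCL M2): stack=[0] mem=[0,0,0,0]
After op 8 (push 12): stack=[0,12] mem=[0,0,0,0]
After op 9 (pop): stack=[0] mem=[0,0,0,0]
After op 10 (dup): stack=[0,0] mem=[0,0,0,0]
After op 11 (swap): stack=[0,0] mem=[0,0,0,0]
After op 12 (*): stack=[0] mem=[0,0,0,0]
After op 13 (RCL M2): stack=[0,0] mem=[0,0,0,0]
After op 14 (swap): stack=[0,0] mem=[0,0,0,0]
After op 15 (pop): stack=[0] mem=[0,0,0,0]
After op 16 (RCL M2): stack=[0,0] mem=[0,0,0,0]
After op 17 (swap): stack=[0,0] mem=[0,0,0,0]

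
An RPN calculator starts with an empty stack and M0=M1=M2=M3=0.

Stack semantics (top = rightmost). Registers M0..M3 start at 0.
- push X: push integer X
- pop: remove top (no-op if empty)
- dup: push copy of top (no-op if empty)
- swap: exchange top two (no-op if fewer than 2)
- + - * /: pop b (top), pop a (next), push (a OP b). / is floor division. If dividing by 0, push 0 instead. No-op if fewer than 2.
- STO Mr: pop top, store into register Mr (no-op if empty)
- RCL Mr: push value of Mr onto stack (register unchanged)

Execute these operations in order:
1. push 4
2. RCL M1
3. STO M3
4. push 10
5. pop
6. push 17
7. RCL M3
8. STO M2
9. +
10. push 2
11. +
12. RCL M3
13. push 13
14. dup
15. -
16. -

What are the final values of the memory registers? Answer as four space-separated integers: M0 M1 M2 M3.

After op 1 (push 4): stack=[4] mem=[0,0,0,0]
After op 2 (RCL M1): stack=[4,0] mem=[0,0,0,0]
After op 3 (STO M3): stack=[4] mem=[0,0,0,0]
After op 4 (push 10): stack=[4,10] mem=[0,0,0,0]
After op 5 (pop): stack=[4] mem=[0,0,0,0]
After op 6 (push 17): stack=[4,17] mem=[0,0,0,0]
After op 7 (RCL M3): stack=[4,17,0] mem=[0,0,0,0]
After op 8 (STO M2): stack=[4,17] mem=[0,0,0,0]
After op 9 (+): stack=[21] mem=[0,0,0,0]
After op 10 (push 2): stack=[21,2] mem=[0,0,0,0]
After op 11 (+): stack=[23] mem=[0,0,0,0]
After op 12 (RCL M3): stack=[23,0] mem=[0,0,0,0]
After op 13 (push 13): stack=[23,0,13] mem=[0,0,0,0]
After op 14 (dup): stack=[23,0,13,13] mem=[0,0,0,0]
After op 15 (-): stack=[23,0,0] mem=[0,0,0,0]
After op 16 (-): stack=[23,0] mem=[0,0,0,0]

Answer: 0 0 0 0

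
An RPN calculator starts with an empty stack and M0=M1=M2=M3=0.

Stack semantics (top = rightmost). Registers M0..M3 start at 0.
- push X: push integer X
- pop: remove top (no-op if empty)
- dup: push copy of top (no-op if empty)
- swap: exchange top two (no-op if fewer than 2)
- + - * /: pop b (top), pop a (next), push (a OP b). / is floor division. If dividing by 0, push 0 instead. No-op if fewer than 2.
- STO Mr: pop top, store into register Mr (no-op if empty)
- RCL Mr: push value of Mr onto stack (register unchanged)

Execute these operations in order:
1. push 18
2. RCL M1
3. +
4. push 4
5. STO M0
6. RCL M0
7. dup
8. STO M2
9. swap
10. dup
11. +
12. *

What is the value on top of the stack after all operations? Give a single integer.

After op 1 (push 18): stack=[18] mem=[0,0,0,0]
After op 2 (RCL M1): stack=[18,0] mem=[0,0,0,0]
After op 3 (+): stack=[18] mem=[0,0,0,0]
After op 4 (push 4): stack=[18,4] mem=[0,0,0,0]
After op 5 (STO M0): stack=[18] mem=[4,0,0,0]
After op 6 (RCL M0): stack=[18,4] mem=[4,0,0,0]
After op 7 (dup): stack=[18,4,4] mem=[4,0,0,0]
After op 8 (STO M2): stack=[18,4] mem=[4,0,4,0]
After op 9 (swap): stack=[4,18] mem=[4,0,4,0]
After op 10 (dup): stack=[4,18,18] mem=[4,0,4,0]
After op 11 (+): stack=[4,36] mem=[4,0,4,0]
After op 12 (*): stack=[144] mem=[4,0,4,0]

Answer: 144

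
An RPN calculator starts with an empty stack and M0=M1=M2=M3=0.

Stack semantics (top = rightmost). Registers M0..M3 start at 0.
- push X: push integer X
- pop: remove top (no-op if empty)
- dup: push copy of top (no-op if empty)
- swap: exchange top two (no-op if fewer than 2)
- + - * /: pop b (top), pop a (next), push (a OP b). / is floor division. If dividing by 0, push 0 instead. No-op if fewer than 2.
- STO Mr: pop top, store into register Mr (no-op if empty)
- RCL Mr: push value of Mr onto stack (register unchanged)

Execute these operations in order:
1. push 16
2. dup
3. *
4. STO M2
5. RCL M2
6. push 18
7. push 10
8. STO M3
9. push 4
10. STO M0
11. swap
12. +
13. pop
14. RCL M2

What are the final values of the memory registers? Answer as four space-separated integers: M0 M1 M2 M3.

After op 1 (push 16): stack=[16] mem=[0,0,0,0]
After op 2 (dup): stack=[16,16] mem=[0,0,0,0]
After op 3 (*): stack=[256] mem=[0,0,0,0]
After op 4 (STO M2): stack=[empty] mem=[0,0,256,0]
After op 5 (RCL M2): stack=[256] mem=[0,0,256,0]
After op 6 (push 18): stack=[256,18] mem=[0,0,256,0]
After op 7 (push 10): stack=[256,18,10] mem=[0,0,256,0]
After op 8 (STO M3): stack=[256,18] mem=[0,0,256,10]
After op 9 (push 4): stack=[256,18,4] mem=[0,0,256,10]
After op 10 (STO M0): stack=[256,18] mem=[4,0,256,10]
After op 11 (swap): stack=[18,256] mem=[4,0,256,10]
After op 12 (+): stack=[274] mem=[4,0,256,10]
After op 13 (pop): stack=[empty] mem=[4,0,256,10]
After op 14 (RCL M2): stack=[256] mem=[4,0,256,10]

Answer: 4 0 256 10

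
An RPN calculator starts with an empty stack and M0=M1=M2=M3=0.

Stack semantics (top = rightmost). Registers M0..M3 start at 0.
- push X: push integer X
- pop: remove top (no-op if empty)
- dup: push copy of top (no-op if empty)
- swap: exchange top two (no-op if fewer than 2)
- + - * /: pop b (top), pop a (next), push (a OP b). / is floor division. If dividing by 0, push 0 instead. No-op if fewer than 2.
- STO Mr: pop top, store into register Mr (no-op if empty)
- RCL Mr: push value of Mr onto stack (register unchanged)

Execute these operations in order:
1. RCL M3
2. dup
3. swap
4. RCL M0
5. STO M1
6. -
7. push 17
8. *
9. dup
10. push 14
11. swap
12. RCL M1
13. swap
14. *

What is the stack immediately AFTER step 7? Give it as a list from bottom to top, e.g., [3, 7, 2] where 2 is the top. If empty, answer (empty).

After op 1 (RCL M3): stack=[0] mem=[0,0,0,0]
After op 2 (dup): stack=[0,0] mem=[0,0,0,0]
After op 3 (swap): stack=[0,0] mem=[0,0,0,0]
After op 4 (RCL M0): stack=[0,0,0] mem=[0,0,0,0]
After op 5 (STO M1): stack=[0,0] mem=[0,0,0,0]
After op 6 (-): stack=[0] mem=[0,0,0,0]
After op 7 (push 17): stack=[0,17] mem=[0,0,0,0]

[0, 17]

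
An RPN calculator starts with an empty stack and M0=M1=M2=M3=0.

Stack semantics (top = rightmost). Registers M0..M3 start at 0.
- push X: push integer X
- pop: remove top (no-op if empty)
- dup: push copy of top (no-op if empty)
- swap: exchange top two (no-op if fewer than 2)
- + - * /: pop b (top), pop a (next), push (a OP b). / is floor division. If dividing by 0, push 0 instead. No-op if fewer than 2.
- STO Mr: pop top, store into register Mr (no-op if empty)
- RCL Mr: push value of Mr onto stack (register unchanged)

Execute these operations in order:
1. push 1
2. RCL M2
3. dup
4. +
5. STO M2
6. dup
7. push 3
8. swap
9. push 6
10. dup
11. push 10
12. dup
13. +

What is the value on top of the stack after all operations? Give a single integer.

Answer: 20

Derivation:
After op 1 (push 1): stack=[1] mem=[0,0,0,0]
After op 2 (RCL M2): stack=[1,0] mem=[0,0,0,0]
After op 3 (dup): stack=[1,0,0] mem=[0,0,0,0]
After op 4 (+): stack=[1,0] mem=[0,0,0,0]
After op 5 (STO M2): stack=[1] mem=[0,0,0,0]
After op 6 (dup): stack=[1,1] mem=[0,0,0,0]
After op 7 (push 3): stack=[1,1,3] mem=[0,0,0,0]
After op 8 (swap): stack=[1,3,1] mem=[0,0,0,0]
After op 9 (push 6): stack=[1,3,1,6] mem=[0,0,0,0]
After op 10 (dup): stack=[1,3,1,6,6] mem=[0,0,0,0]
After op 11 (push 10): stack=[1,3,1,6,6,10] mem=[0,0,0,0]
After op 12 (dup): stack=[1,3,1,6,6,10,10] mem=[0,0,0,0]
After op 13 (+): stack=[1,3,1,6,6,20] mem=[0,0,0,0]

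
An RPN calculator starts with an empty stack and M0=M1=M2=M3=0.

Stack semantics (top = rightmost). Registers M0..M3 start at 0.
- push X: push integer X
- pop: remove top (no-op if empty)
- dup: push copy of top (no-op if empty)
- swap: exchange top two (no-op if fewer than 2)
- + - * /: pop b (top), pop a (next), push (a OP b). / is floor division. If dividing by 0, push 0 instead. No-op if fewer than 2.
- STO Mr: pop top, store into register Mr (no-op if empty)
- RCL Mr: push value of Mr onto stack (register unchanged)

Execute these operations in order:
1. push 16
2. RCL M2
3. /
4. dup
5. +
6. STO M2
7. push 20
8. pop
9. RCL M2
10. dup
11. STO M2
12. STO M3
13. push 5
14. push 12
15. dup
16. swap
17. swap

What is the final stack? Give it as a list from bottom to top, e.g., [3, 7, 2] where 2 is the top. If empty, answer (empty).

After op 1 (push 16): stack=[16] mem=[0,0,0,0]
After op 2 (RCL M2): stack=[16,0] mem=[0,0,0,0]
After op 3 (/): stack=[0] mem=[0,0,0,0]
After op 4 (dup): stack=[0,0] mem=[0,0,0,0]
After op 5 (+): stack=[0] mem=[0,0,0,0]
After op 6 (STO M2): stack=[empty] mem=[0,0,0,0]
After op 7 (push 20): stack=[20] mem=[0,0,0,0]
After op 8 (pop): stack=[empty] mem=[0,0,0,0]
After op 9 (RCL M2): stack=[0] mem=[0,0,0,0]
After op 10 (dup): stack=[0,0] mem=[0,0,0,0]
After op 11 (STO M2): stack=[0] mem=[0,0,0,0]
After op 12 (STO M3): stack=[empty] mem=[0,0,0,0]
After op 13 (push 5): stack=[5] mem=[0,0,0,0]
After op 14 (push 12): stack=[5,12] mem=[0,0,0,0]
After op 15 (dup): stack=[5,12,12] mem=[0,0,0,0]
After op 16 (swap): stack=[5,12,12] mem=[0,0,0,0]
After op 17 (swap): stack=[5,12,12] mem=[0,0,0,0]

Answer: [5, 12, 12]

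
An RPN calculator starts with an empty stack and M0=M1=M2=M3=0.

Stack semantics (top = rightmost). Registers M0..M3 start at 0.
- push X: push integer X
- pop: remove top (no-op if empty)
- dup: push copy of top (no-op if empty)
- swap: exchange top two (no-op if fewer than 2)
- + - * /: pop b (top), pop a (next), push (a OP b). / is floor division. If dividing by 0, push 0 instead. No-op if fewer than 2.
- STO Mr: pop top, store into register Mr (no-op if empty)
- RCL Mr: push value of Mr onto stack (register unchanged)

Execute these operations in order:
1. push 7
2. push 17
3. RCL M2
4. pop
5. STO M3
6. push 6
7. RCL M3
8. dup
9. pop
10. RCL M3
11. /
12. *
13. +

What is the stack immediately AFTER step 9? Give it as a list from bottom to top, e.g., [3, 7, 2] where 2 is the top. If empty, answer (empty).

After op 1 (push 7): stack=[7] mem=[0,0,0,0]
After op 2 (push 17): stack=[7,17] mem=[0,0,0,0]
After op 3 (RCL M2): stack=[7,17,0] mem=[0,0,0,0]
After op 4 (pop): stack=[7,17] mem=[0,0,0,0]
After op 5 (STO M3): stack=[7] mem=[0,0,0,17]
After op 6 (push 6): stack=[7,6] mem=[0,0,0,17]
After op 7 (RCL M3): stack=[7,6,17] mem=[0,0,0,17]
After op 8 (dup): stack=[7,6,17,17] mem=[0,0,0,17]
After op 9 (pop): stack=[7,6,17] mem=[0,0,0,17]

[7, 6, 17]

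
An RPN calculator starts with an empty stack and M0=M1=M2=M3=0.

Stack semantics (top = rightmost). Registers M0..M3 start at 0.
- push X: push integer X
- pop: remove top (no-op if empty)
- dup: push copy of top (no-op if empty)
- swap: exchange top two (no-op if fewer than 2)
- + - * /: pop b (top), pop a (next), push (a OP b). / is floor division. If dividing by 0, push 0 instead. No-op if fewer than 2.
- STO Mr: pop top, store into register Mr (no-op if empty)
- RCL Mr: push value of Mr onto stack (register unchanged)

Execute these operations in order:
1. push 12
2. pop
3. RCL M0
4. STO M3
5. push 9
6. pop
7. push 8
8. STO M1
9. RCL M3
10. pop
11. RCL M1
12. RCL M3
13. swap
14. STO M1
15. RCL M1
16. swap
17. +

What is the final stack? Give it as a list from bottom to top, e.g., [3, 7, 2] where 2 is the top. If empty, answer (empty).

Answer: [8]

Derivation:
After op 1 (push 12): stack=[12] mem=[0,0,0,0]
After op 2 (pop): stack=[empty] mem=[0,0,0,0]
After op 3 (RCL M0): stack=[0] mem=[0,0,0,0]
After op 4 (STO M3): stack=[empty] mem=[0,0,0,0]
After op 5 (push 9): stack=[9] mem=[0,0,0,0]
After op 6 (pop): stack=[empty] mem=[0,0,0,0]
After op 7 (push 8): stack=[8] mem=[0,0,0,0]
After op 8 (STO M1): stack=[empty] mem=[0,8,0,0]
After op 9 (RCL M3): stack=[0] mem=[0,8,0,0]
After op 10 (pop): stack=[empty] mem=[0,8,0,0]
After op 11 (RCL M1): stack=[8] mem=[0,8,0,0]
After op 12 (RCL M3): stack=[8,0] mem=[0,8,0,0]
After op 13 (swap): stack=[0,8] mem=[0,8,0,0]
After op 14 (STO M1): stack=[0] mem=[0,8,0,0]
After op 15 (RCL M1): stack=[0,8] mem=[0,8,0,0]
After op 16 (swap): stack=[8,0] mem=[0,8,0,0]
After op 17 (+): stack=[8] mem=[0,8,0,0]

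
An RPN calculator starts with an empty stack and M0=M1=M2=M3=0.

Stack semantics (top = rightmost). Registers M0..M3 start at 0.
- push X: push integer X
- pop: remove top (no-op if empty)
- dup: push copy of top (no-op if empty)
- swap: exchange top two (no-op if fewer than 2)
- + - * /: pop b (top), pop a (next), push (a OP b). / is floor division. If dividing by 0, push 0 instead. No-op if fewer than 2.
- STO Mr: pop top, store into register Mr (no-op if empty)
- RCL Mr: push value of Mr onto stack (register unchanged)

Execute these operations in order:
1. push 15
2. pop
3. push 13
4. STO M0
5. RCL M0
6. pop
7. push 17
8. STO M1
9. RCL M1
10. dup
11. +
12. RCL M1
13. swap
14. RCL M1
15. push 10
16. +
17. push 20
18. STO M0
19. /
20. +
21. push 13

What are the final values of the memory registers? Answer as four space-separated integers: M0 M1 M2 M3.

Answer: 20 17 0 0

Derivation:
After op 1 (push 15): stack=[15] mem=[0,0,0,0]
After op 2 (pop): stack=[empty] mem=[0,0,0,0]
After op 3 (push 13): stack=[13] mem=[0,0,0,0]
After op 4 (STO M0): stack=[empty] mem=[13,0,0,0]
After op 5 (RCL M0): stack=[13] mem=[13,0,0,0]
After op 6 (pop): stack=[empty] mem=[13,0,0,0]
After op 7 (push 17): stack=[17] mem=[13,0,0,0]
After op 8 (STO M1): stack=[empty] mem=[13,17,0,0]
After op 9 (RCL M1): stack=[17] mem=[13,17,0,0]
After op 10 (dup): stack=[17,17] mem=[13,17,0,0]
After op 11 (+): stack=[34] mem=[13,17,0,0]
After op 12 (RCL M1): stack=[34,17] mem=[13,17,0,0]
After op 13 (swap): stack=[17,34] mem=[13,17,0,0]
After op 14 (RCL M1): stack=[17,34,17] mem=[13,17,0,0]
After op 15 (push 10): stack=[17,34,17,10] mem=[13,17,0,0]
After op 16 (+): stack=[17,34,27] mem=[13,17,0,0]
After op 17 (push 20): stack=[17,34,27,20] mem=[13,17,0,0]
After op 18 (STO M0): stack=[17,34,27] mem=[20,17,0,0]
After op 19 (/): stack=[17,1] mem=[20,17,0,0]
After op 20 (+): stack=[18] mem=[20,17,0,0]
After op 21 (push 13): stack=[18,13] mem=[20,17,0,0]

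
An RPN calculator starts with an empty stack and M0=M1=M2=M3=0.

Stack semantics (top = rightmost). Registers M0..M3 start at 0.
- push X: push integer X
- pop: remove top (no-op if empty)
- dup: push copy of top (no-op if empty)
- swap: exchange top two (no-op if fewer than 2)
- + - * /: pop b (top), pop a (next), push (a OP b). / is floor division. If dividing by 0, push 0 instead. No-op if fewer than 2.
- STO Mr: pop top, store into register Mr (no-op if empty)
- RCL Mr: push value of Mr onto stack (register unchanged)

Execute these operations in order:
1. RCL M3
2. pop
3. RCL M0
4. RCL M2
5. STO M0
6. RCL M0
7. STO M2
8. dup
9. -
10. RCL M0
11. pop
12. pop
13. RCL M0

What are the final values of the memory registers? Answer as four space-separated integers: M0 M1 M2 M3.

After op 1 (RCL M3): stack=[0] mem=[0,0,0,0]
After op 2 (pop): stack=[empty] mem=[0,0,0,0]
After op 3 (RCL M0): stack=[0] mem=[0,0,0,0]
After op 4 (RCL M2): stack=[0,0] mem=[0,0,0,0]
After op 5 (STO M0): stack=[0] mem=[0,0,0,0]
After op 6 (RCL M0): stack=[0,0] mem=[0,0,0,0]
After op 7 (STO M2): stack=[0] mem=[0,0,0,0]
After op 8 (dup): stack=[0,0] mem=[0,0,0,0]
After op 9 (-): stack=[0] mem=[0,0,0,0]
After op 10 (RCL M0): stack=[0,0] mem=[0,0,0,0]
After op 11 (pop): stack=[0] mem=[0,0,0,0]
After op 12 (pop): stack=[empty] mem=[0,0,0,0]
After op 13 (RCL M0): stack=[0] mem=[0,0,0,0]

Answer: 0 0 0 0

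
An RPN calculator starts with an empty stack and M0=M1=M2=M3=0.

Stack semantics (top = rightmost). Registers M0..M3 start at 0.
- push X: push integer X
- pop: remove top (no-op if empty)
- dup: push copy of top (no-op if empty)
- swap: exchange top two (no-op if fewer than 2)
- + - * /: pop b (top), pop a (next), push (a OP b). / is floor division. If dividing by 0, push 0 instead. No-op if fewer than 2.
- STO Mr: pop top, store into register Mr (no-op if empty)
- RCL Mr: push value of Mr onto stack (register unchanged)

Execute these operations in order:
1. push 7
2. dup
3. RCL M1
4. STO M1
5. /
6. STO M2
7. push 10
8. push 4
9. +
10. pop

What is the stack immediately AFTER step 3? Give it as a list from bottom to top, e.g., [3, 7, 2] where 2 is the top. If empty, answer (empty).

After op 1 (push 7): stack=[7] mem=[0,0,0,0]
After op 2 (dup): stack=[7,7] mem=[0,0,0,0]
After op 3 (RCL M1): stack=[7,7,0] mem=[0,0,0,0]

[7, 7, 0]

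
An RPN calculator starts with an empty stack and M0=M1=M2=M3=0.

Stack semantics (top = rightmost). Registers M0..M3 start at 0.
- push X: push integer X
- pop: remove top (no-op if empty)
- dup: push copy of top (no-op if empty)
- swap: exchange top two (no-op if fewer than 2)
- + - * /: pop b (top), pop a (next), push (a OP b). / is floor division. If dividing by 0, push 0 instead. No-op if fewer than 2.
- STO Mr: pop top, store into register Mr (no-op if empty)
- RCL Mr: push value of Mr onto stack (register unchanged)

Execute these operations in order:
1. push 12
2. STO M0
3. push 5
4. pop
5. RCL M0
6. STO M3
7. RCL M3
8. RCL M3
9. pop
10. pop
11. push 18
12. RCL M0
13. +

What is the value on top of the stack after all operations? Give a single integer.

Answer: 30

Derivation:
After op 1 (push 12): stack=[12] mem=[0,0,0,0]
After op 2 (STO M0): stack=[empty] mem=[12,0,0,0]
After op 3 (push 5): stack=[5] mem=[12,0,0,0]
After op 4 (pop): stack=[empty] mem=[12,0,0,0]
After op 5 (RCL M0): stack=[12] mem=[12,0,0,0]
After op 6 (STO M3): stack=[empty] mem=[12,0,0,12]
After op 7 (RCL M3): stack=[12] mem=[12,0,0,12]
After op 8 (RCL M3): stack=[12,12] mem=[12,0,0,12]
After op 9 (pop): stack=[12] mem=[12,0,0,12]
After op 10 (pop): stack=[empty] mem=[12,0,0,12]
After op 11 (push 18): stack=[18] mem=[12,0,0,12]
After op 12 (RCL M0): stack=[18,12] mem=[12,0,0,12]
After op 13 (+): stack=[30] mem=[12,0,0,12]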